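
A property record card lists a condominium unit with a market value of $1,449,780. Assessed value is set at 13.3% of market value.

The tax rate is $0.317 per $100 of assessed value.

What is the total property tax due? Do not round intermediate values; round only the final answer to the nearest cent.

Assessed value = $1,449,780 × 0.133 = $192,820.74
Tax = $192,820.74 × 0.00317 = $611.2417458

$611.24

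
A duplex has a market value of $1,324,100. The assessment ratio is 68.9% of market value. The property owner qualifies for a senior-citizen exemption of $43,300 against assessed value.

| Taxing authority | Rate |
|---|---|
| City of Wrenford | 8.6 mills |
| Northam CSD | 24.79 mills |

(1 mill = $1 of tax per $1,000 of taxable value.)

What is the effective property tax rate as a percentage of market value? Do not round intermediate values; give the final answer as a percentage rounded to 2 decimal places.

2.19%

Assessed value = $1,324,100 × 0.689 = $912,304.9
Taxable value = $912,304.9 − $43,300 = $869,004.9
City of Wrenford: $869,004.9 × 0.0086 = $7,473.44214
Northam CSD: $869,004.9 × 0.02479 = $21,542.631471
Total tax = $29,016.073611
Effective rate = $29,016.073611 ÷ $1,324,100 = 2.19% of market value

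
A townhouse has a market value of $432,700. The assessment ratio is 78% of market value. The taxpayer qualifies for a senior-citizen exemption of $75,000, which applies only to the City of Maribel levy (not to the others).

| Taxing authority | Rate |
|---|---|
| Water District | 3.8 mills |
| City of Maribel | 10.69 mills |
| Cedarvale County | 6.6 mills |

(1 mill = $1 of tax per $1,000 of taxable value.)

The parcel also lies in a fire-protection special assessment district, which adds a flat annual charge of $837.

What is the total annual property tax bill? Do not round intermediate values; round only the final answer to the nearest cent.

$7,153.25

Assessed value = $432,700 × 0.78 = $337,506
Water District: $337,506 × 0.0038 = $1,282.5228
City of Maribel: ($337,506 − $75,000) × 0.01069 = $262,506 × 0.01069 = $2,806.18914
Cedarvale County: $337,506 × 0.0066 = $2,227.5396
Levies subtotal = $6,316.25154
Total = $6,316.25154 + $837 = $7,153.25154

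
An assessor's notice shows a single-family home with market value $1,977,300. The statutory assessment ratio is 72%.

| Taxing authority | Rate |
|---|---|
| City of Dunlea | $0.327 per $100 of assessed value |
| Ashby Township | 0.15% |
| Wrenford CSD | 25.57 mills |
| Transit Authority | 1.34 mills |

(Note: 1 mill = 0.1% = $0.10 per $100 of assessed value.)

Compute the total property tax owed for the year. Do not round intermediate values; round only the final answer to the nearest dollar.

Assessed value = $1,977,300 × 0.72 = $1,423,656
City of Dunlea: $1,423,656 × 0.00327 = $4,655.35512
Ashby Township: $1,423,656 × 0.0015 = $2,135.484
Wrenford CSD: $1,423,656 × 0.02557 = $36,402.88392
Transit Authority: $1,423,656 × 0.00134 = $1,907.69904
Total = $45,101.42208

$45,101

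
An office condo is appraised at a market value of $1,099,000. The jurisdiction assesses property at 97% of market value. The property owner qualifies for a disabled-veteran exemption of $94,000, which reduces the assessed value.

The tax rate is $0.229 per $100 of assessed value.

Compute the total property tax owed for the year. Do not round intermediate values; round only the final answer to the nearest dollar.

$2,226

Assessed value = $1,099,000 × 0.97 = $1,066,030
Taxable value = $1,066,030 − $94,000 = $972,030
Tax = $972,030 × 0.00229 = $2,225.9487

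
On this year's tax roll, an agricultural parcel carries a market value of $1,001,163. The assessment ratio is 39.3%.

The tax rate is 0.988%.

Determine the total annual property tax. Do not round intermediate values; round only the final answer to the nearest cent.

$3,887.36

Assessed value = $1,001,163 × 0.393 = $393,457.059
Tax = $393,457.059 × 0.00988 = $3,887.35574292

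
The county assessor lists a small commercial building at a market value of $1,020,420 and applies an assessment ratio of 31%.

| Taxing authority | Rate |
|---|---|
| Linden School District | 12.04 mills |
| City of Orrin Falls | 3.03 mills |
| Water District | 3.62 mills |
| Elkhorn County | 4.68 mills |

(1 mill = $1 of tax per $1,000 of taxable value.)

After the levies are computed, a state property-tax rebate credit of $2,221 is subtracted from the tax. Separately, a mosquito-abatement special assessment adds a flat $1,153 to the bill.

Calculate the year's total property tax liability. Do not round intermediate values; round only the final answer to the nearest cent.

Assessed value = $1,020,420 × 0.31 = $316,330.2
Linden School District: $316,330.2 × 0.01204 = $3,808.615608
City of Orrin Falls: $316,330.2 × 0.00303 = $958.480506
Water District: $316,330.2 × 0.00362 = $1,145.115324
Elkhorn County: $316,330.2 × 0.00468 = $1,480.425336
Levies subtotal = $7,392.636774
After credit = $7,392.636774 − $2,221 = $5,171.636774
Total = $5,171.636774 + $1,153 = $6,324.636774

$6,324.64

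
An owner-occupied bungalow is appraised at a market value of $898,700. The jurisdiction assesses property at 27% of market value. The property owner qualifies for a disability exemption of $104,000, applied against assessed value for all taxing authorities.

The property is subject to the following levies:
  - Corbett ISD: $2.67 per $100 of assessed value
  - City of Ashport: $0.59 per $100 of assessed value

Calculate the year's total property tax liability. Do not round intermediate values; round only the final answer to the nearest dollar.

Assessed value = $898,700 × 0.27 = $242,649
Taxable value = $242,649 − $104,000 = $138,649
Corbett ISD: $138,649 × 0.0267 = $3,701.9283
City of Ashport: $138,649 × 0.0059 = $818.0291
Total = $3,701.9283 + $818.0291 = $4,519.9574

$4,520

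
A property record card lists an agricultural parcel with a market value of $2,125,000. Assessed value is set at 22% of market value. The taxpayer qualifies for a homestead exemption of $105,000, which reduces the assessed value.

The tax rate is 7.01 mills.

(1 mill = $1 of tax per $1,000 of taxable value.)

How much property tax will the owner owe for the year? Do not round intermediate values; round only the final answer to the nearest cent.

$2,541.13

Assessed value = $2,125,000 × 0.22 = $467,500
Taxable value = $467,500 − $105,000 = $362,500
Tax = $362,500 × 0.00701 = $2,541.125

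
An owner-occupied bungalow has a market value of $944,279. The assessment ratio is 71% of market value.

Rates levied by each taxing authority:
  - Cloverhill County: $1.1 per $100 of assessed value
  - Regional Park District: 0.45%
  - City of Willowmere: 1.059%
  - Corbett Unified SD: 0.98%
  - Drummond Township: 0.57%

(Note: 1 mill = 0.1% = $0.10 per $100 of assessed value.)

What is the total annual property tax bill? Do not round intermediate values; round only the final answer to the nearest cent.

$27,883.52

Assessed value = $944,279 × 0.71 = $670,438.09
Cloverhill County: $670,438.09 × 0.011 = $7,374.81899
Regional Park District: $670,438.09 × 0.0045 = $3,016.971405
City of Willowmere: $670,438.09 × 0.01059 = $7,099.9393731
Corbett Unified SD: $670,438.09 × 0.0098 = $6,570.293282
Drummond Township: $670,438.09 × 0.0057 = $3,821.497113
Total = $27,883.5201631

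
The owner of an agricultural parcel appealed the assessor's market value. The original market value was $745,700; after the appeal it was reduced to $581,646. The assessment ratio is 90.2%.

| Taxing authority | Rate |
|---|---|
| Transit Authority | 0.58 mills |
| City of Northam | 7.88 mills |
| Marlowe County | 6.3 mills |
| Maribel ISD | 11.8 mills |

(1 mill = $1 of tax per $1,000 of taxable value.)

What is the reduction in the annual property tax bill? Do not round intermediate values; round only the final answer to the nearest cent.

Old assessed value = $745,700 × 0.902 = $672,621.4
New assessed value = $581,646 × 0.902 = $524,644.692
Combined rate = 0.00058 + 0.00788 + 0.0063 + 0.0118 = 0.02656
Old tax = $672,621.4 × 0.02656 = $17,864.824384
New tax = $524,644.692 × 0.02656 = $13,934.56301952
Reduction = $17,864.824384 − $13,934.56301952 = $3,930.26136448

$3,930.26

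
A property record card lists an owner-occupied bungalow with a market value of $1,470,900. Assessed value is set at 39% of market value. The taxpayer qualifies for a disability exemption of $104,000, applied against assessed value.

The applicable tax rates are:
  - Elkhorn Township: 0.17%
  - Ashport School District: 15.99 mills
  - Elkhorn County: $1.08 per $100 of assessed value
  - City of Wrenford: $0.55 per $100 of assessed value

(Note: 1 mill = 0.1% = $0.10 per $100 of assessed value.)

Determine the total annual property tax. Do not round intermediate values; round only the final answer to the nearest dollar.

$15,963

Assessed value = $1,470,900 × 0.39 = $573,651
Taxable value = $573,651 − $104,000 = $469,651
Elkhorn Township: $469,651 × 0.0017 = $798.4067
Ashport School District: $469,651 × 0.01599 = $7,509.71949
Elkhorn County: $469,651 × 0.0108 = $5,072.2308
City of Wrenford: $469,651 × 0.0055 = $2,583.0805
Total = $15,963.43749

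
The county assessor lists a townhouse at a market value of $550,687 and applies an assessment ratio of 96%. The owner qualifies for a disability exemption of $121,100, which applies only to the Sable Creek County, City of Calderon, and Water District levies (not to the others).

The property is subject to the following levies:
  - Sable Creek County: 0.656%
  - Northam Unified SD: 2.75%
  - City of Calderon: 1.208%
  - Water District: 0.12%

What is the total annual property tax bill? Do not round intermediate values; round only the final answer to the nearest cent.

Assessed value = $550,687 × 0.96 = $528,659.52
Sable Creek County: ($528,659.52 − $121,100) × 0.00656 = $407,559.52 × 0.00656 = $2,673.5904512
Northam Unified SD: $528,659.52 × 0.0275 = $14,538.1368
City of Calderon: ($528,659.52 − $121,100) × 0.01208 = $407,559.52 × 0.01208 = $4,923.3190016
Water District: ($528,659.52 − $121,100) × 0.0012 = $407,559.52 × 0.0012 = $489.071424
Total = $22,624.1176768

$22,624.12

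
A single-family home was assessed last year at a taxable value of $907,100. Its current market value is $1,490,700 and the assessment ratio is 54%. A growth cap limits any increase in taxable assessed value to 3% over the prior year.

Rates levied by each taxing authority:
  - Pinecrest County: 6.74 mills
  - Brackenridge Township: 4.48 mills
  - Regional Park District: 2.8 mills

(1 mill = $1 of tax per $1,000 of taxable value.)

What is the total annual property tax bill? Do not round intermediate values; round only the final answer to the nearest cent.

$11,285.79

Uncapped assessed value = $1,490,700 × 0.54 = $804,978
Cap limit = $907,100 × 1.03 = $934,313
Taxable assessed value = min($804,978, $934,313) = $804,978 (cap does not bind)
Pinecrest County: $804,978 × 0.00674 = $5,425.55172
Brackenridge Township: $804,978 × 0.00448 = $3,606.30144
Regional Park District: $804,978 × 0.0028 = $2,253.9384
Total = $11,285.79156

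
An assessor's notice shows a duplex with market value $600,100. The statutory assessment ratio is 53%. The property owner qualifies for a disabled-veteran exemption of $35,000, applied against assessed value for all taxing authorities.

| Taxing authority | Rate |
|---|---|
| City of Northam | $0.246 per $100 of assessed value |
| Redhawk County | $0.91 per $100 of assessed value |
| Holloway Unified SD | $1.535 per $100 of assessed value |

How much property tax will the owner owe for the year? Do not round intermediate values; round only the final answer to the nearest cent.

$7,616.96

Assessed value = $600,100 × 0.53 = $318,053
Taxable value = $318,053 − $35,000 = $283,053
City of Northam: $283,053 × 0.00246 = $696.31038
Redhawk County: $283,053 × 0.0091 = $2,575.7823
Holloway Unified SD: $283,053 × 0.01535 = $4,344.86355
Total = $696.31038 + $2,575.7823 + $4,344.86355 = $7,616.95623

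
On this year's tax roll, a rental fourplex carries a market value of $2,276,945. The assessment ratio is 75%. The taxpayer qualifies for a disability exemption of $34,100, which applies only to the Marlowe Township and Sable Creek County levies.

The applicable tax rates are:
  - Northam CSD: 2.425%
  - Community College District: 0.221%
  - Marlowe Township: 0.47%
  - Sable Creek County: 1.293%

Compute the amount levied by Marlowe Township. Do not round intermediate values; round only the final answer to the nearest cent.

Assessed value = $2,276,945 × 0.75 = $1,707,708.75
Marlowe Township taxable value = $1,707,708.75 − $34,100 = $1,673,608.75
Marlowe Township levy = $1,673,608.75 × 0.0047 = $7,865.961125

$7,865.96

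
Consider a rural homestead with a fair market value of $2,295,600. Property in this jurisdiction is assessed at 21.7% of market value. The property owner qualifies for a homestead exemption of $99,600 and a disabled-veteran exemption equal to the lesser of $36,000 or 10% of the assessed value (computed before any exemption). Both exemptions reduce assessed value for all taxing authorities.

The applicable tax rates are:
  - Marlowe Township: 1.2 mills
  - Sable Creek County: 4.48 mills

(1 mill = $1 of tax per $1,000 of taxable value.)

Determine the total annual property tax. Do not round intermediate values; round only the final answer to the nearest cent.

$2,059.26

Assessed value = $2,295,600 × 0.217 = $498,145.2
Disabled-veteran exemption = min($36,000, 10% × $498,145.2) = min($36,000, $49,814.52) = $36,000 (dollar cap binds)
Taxable value = $498,145.2 − $99,600 − $36,000 = $362,545.2
Marlowe Township: $362,545.2 × 0.0012 = $435.05424
Sable Creek County: $362,545.2 × 0.00448 = $1,624.202496
Total = $2,059.256736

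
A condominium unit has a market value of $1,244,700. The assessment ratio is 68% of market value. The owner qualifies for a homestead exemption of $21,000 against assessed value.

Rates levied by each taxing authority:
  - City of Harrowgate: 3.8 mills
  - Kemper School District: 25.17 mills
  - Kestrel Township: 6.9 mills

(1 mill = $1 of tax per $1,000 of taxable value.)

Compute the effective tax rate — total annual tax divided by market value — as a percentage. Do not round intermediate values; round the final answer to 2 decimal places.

Assessed value = $1,244,700 × 0.68 = $846,396
Taxable value = $846,396 − $21,000 = $825,396
City of Harrowgate: $825,396 × 0.0038 = $3,136.5048
Kemper School District: $825,396 × 0.02517 = $20,775.21732
Kestrel Township: $825,396 × 0.0069 = $5,695.2324
Total tax = $29,606.95452
Effective rate = $29,606.95452 ÷ $1,244,700 = 2.38% of market value

2.38%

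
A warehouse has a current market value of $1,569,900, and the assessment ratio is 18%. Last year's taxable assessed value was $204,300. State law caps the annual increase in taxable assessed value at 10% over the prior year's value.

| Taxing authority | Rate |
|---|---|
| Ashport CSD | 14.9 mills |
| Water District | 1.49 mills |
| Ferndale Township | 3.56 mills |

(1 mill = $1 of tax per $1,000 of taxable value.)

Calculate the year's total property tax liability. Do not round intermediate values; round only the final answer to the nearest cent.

$4,483.36

Uncapped assessed value = $1,569,900 × 0.18 = $282,582
Cap limit = $204,300 × 1.1 = $224,730
Taxable assessed value = min($282,582, $224,730) = $224,730 (cap binds)
Ashport CSD: $224,730 × 0.0149 = $3,348.477
Water District: $224,730 × 0.00149 = $334.8477
Ferndale Township: $224,730 × 0.00356 = $800.0388
Total = $4,483.3635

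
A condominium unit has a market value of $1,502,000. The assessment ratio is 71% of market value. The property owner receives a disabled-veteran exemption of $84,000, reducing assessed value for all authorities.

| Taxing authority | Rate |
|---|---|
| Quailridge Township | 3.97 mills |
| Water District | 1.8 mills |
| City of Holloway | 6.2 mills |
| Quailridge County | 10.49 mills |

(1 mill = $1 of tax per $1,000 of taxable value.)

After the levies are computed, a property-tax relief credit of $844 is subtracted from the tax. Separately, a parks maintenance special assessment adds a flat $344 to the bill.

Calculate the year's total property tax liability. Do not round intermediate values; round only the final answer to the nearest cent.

$21,565.15

Assessed value = $1,502,000 × 0.71 = $1,066,420
Taxable value = $1,066,420 − $84,000 = $982,420
Quailridge Township: $982,420 × 0.00397 = $3,900.2074
Water District: $982,420 × 0.0018 = $1,768.356
City of Holloway: $982,420 × 0.0062 = $6,091.004
Quailridge County: $982,420 × 0.01049 = $10,305.5858
Levies subtotal = $22,065.1532
After credit = $22,065.1532 − $844 = $21,221.1532
Total = $21,221.1532 + $344 = $21,565.1532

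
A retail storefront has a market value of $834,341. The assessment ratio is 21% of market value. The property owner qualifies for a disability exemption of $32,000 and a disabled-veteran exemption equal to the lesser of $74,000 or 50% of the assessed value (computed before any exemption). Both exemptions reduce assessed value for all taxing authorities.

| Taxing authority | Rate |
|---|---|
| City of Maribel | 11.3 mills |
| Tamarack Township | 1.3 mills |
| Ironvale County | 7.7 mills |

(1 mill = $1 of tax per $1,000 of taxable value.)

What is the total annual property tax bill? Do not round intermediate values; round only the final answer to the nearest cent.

Assessed value = $834,341 × 0.21 = $175,211.61
Disabled-veteran exemption = min($74,000, 50% × $175,211.61) = min($74,000, $87,605.805) = $74,000 (dollar cap binds)
Taxable value = $175,211.61 − $32,000 − $74,000 = $69,211.61
City of Maribel: $69,211.61 × 0.0113 = $782.091193
Tamarack Township: $69,211.61 × 0.0013 = $89.975093
Ironvale County: $69,211.61 × 0.0077 = $532.929397
Total = $1,404.995683

$1,405.00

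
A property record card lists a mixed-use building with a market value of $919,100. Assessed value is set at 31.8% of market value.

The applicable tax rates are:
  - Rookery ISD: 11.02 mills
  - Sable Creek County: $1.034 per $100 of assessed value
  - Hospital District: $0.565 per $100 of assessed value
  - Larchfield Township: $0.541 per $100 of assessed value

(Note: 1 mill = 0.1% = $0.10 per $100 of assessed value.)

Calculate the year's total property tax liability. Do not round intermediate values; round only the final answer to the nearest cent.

Assessed value = $919,100 × 0.318 = $292,273.8
Rookery ISD: $292,273.8 × 0.01102 = $3,220.857276
Sable Creek County: $292,273.8 × 0.01034 = $3,022.111092
Hospital District: $292,273.8 × 0.00565 = $1,651.34697
Larchfield Township: $292,273.8 × 0.00541 = $1,581.201258
Total = $9,475.516596

$9,475.52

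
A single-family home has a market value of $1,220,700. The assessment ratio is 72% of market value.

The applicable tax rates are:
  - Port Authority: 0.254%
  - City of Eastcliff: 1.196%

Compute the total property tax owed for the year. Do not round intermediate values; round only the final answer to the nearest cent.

$12,744.11

Assessed value = $1,220,700 × 0.72 = $878,904
Port Authority: $878,904 × 0.00254 = $2,232.41616
City of Eastcliff: $878,904 × 0.01196 = $10,511.69184
Total = $2,232.41616 + $10,511.69184 = $12,744.108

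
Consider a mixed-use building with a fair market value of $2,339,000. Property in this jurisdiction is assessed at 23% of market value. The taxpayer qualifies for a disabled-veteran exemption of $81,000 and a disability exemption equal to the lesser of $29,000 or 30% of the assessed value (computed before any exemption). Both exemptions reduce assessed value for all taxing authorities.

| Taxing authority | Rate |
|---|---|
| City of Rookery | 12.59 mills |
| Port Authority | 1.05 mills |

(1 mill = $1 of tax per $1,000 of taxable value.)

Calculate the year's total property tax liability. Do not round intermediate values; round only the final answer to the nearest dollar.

$5,838

Assessed value = $2,339,000 × 0.23 = $537,970
Disability exemption = min($29,000, 30% × $537,970) = min($29,000, $161,391) = $29,000 (dollar cap binds)
Taxable value = $537,970 − $81,000 − $29,000 = $427,970
City of Rookery: $427,970 × 0.01259 = $5,388.1423
Port Authority: $427,970 × 0.00105 = $449.3685
Total = $5,837.5108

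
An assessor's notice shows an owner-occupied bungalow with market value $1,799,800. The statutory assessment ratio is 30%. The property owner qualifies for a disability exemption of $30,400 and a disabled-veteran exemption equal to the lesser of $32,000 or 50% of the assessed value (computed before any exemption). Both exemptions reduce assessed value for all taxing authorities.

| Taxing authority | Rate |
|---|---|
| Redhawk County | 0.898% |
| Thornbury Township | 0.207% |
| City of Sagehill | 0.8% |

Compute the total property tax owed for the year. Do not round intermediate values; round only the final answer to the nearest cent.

$9,097.14

Assessed value = $1,799,800 × 0.3 = $539,940
Disabled-veteran exemption = min($32,000, 50% × $539,940) = min($32,000, $269,970) = $32,000 (dollar cap binds)
Taxable value = $539,940 − $30,400 − $32,000 = $477,540
Redhawk County: $477,540 × 0.00898 = $4,288.3092
Thornbury Township: $477,540 × 0.00207 = $988.5078
City of Sagehill: $477,540 × 0.008 = $3,820.32
Total = $9,097.137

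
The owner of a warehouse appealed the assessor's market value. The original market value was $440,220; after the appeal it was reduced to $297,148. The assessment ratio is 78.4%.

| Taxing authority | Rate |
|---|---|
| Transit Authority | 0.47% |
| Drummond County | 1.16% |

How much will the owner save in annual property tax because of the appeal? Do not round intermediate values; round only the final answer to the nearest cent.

Old assessed value = $440,220 × 0.784 = $345,132.48
New assessed value = $297,148 × 0.784 = $232,964.032
Combined rate = 0.0047 + 0.0116 = 0.0163
Old tax = $345,132.48 × 0.0163 = $5,625.659424
New tax = $232,964.032 × 0.0163 = $3,797.3137216
Reduction = $5,625.659424 − $3,797.3137216 = $1,828.3457024

$1,828.35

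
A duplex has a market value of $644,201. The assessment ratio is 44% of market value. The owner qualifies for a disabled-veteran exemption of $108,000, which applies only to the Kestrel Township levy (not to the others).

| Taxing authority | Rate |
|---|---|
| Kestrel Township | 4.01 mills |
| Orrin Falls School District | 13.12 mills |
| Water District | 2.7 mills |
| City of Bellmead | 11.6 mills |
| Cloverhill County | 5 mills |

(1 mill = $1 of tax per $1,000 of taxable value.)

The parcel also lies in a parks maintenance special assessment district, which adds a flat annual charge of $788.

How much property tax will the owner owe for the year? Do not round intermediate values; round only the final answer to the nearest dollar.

$10,681

Assessed value = $644,201 × 0.44 = $283,448.44
Kestrel Township: ($283,448.44 − $108,000) × 0.00401 = $175,448.44 × 0.00401 = $703.5482444
Orrin Falls School District: $283,448.44 × 0.01312 = $3,718.8435328
Water District: $283,448.44 × 0.0027 = $765.310788
City of Bellmead: $283,448.44 × 0.0116 = $3,288.001904
Cloverhill County: $283,448.44 × 0.005 = $1,417.2422
Levies subtotal = $9,892.9466692
Total = $9,892.9466692 + $788 = $10,680.9466692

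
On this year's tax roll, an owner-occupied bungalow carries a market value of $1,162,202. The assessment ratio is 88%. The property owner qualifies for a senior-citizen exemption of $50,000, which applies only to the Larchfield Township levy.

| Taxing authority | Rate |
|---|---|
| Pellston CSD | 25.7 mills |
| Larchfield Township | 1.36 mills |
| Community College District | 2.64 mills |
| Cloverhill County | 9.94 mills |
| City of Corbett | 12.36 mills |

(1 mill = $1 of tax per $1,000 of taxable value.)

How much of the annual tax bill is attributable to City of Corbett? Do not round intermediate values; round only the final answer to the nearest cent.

$12,641.04

Assessed value = $1,162,202 × 0.88 = $1,022,737.76
City of Corbett taxable value = $1,022,737.76 (exemption does not apply)
City of Corbett levy = $1,022,737.76 × 0.01236 = $12,641.0387136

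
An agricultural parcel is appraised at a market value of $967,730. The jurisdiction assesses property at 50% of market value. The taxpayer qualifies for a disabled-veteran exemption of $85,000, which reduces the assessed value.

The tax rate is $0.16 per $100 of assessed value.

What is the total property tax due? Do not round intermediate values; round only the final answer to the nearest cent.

$638.18

Assessed value = $967,730 × 0.5 = $483,865
Taxable value = $483,865 − $85,000 = $398,865
Tax = $398,865 × 0.0016 = $638.184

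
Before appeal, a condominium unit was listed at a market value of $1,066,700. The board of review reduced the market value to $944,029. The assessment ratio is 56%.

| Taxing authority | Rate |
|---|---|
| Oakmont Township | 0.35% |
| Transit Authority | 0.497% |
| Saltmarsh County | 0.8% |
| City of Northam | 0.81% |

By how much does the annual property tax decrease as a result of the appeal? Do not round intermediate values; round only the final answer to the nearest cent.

Old assessed value = $1,066,700 × 0.56 = $597,352
New assessed value = $944,029 × 0.56 = $528,656.24
Combined rate = 0.0035 + 0.00497 + 0.008 + 0.0081 = 0.02457
Old tax = $597,352 × 0.02457 = $14,676.93864
New tax = $528,656.24 × 0.02457 = $12,989.0838168
Reduction = $14,676.93864 − $12,989.0838168 = $1,687.8548232

$1,687.85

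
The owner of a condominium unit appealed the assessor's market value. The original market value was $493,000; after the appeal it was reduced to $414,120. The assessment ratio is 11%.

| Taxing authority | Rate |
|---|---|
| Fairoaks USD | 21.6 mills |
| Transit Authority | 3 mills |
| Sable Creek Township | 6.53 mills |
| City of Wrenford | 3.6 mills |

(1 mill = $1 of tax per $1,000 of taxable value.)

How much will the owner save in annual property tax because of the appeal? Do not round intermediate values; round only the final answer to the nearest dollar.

$301

Old assessed value = $493,000 × 0.11 = $54,230
New assessed value = $414,120 × 0.11 = $45,553.2
Combined rate = 0.0216 + 0.003 + 0.00653 + 0.0036 = 0.03473
Old tax = $54,230 × 0.03473 = $1,883.4079
New tax = $45,553.2 × 0.03473 = $1,582.062636
Reduction = $1,883.4079 − $1,582.062636 = $301.345264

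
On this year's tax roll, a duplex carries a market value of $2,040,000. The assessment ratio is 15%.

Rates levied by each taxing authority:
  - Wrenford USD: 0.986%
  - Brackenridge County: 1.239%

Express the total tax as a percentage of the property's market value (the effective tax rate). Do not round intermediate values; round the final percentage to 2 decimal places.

Assessed value = $2,040,000 × 0.15 = $306,000
Wrenford USD: $306,000 × 0.00986 = $3,017.16
Brackenridge County: $306,000 × 0.01239 = $3,791.34
Total tax = $6,808.5
Effective rate = $6,808.5 ÷ $2,040,000 = 0.33% of market value

0.33%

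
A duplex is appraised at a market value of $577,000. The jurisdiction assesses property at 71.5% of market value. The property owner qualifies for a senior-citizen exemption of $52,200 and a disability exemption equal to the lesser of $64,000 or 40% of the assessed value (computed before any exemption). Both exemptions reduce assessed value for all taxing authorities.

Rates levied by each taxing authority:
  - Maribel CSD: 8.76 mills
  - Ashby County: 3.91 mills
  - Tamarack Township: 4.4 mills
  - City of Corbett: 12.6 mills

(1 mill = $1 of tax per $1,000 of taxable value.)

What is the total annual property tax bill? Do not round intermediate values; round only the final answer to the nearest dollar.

$8,793

Assessed value = $577,000 × 0.715 = $412,555
Disability exemption = min($64,000, 40% × $412,555) = min($64,000, $165,022) = $64,000 (dollar cap binds)
Taxable value = $412,555 − $52,200 − $64,000 = $296,355
Maribel CSD: $296,355 × 0.00876 = $2,596.0698
Ashby County: $296,355 × 0.00391 = $1,158.74805
Tamarack Township: $296,355 × 0.0044 = $1,303.962
City of Corbett: $296,355 × 0.0126 = $3,734.073
Total = $8,792.85285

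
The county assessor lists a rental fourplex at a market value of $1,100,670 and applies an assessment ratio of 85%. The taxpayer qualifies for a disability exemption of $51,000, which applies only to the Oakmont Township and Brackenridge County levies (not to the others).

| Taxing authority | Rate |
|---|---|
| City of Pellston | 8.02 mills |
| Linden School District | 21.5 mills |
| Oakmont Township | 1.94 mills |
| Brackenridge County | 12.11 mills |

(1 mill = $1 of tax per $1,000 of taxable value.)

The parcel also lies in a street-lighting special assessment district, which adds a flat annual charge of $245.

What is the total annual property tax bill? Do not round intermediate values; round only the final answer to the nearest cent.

Assessed value = $1,100,670 × 0.85 = $935,569.5
City of Pellston: $935,569.5 × 0.00802 = $7,503.26739
Linden School District: $935,569.5 × 0.0215 = $20,114.74425
Oakmont Township: ($935,569.5 − $51,000) × 0.00194 = $884,569.5 × 0.00194 = $1,716.06483
Brackenridge County: ($935,569.5 − $51,000) × 0.01211 = $884,569.5 × 0.01211 = $10,712.136645
Levies subtotal = $40,046.213115
Total = $40,046.213115 + $245 = $40,291.213115

$40,291.21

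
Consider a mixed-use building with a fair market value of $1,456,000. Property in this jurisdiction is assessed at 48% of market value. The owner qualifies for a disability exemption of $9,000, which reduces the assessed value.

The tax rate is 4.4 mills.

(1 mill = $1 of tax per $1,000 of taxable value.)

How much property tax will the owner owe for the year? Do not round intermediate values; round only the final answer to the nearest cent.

Assessed value = $1,456,000 × 0.48 = $698,880
Taxable value = $698,880 − $9,000 = $689,880
Tax = $689,880 × 0.0044 = $3,035.472

$3,035.47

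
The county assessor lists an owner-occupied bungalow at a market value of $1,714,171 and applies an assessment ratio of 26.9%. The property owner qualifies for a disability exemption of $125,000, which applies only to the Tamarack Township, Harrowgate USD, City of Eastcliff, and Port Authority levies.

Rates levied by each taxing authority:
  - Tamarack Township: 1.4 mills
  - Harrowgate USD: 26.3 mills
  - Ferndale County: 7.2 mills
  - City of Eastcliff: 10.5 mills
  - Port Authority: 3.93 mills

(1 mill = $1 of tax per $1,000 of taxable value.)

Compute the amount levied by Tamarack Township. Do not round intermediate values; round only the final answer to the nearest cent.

$470.56

Assessed value = $1,714,171 × 0.269 = $461,111.999
Tamarack Township taxable value = $461,111.999 − $125,000 = $336,111.999
Tamarack Township levy = $336,111.999 × 0.0014 = $470.5567986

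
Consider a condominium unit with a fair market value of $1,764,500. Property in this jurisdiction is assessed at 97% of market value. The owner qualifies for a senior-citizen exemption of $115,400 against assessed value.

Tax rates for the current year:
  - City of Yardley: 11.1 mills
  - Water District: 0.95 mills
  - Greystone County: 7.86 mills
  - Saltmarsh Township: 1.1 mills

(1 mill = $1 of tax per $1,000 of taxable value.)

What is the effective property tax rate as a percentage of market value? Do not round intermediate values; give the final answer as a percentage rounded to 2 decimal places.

1.90%

Assessed value = $1,764,500 × 0.97 = $1,711,565
Taxable value = $1,711,565 − $115,400 = $1,596,165
City of Yardley: $1,596,165 × 0.0111 = $17,717.4315
Water District: $1,596,165 × 0.00095 = $1,516.35675
Greystone County: $1,596,165 × 0.00786 = $12,545.8569
Saltmarsh Township: $1,596,165 × 0.0011 = $1,755.7815
Total tax = $33,535.42665
Effective rate = $33,535.42665 ÷ $1,764,500 = 1.90% of market value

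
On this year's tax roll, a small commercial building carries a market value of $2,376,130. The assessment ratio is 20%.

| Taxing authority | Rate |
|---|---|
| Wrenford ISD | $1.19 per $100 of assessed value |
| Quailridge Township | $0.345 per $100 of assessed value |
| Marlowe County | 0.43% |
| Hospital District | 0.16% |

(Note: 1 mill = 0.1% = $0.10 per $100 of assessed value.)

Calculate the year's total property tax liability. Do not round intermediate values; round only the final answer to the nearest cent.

$10,098.55

Assessed value = $2,376,130 × 0.2 = $475,226
Wrenford ISD: $475,226 × 0.0119 = $5,655.1894
Quailridge Township: $475,226 × 0.00345 = $1,639.5297
Marlowe County: $475,226 × 0.0043 = $2,043.4718
Hospital District: $475,226 × 0.0016 = $760.3616
Total = $10,098.5525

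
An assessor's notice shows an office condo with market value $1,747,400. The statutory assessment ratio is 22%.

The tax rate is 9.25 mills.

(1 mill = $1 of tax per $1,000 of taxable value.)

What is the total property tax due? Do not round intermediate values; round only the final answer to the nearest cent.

$3,555.96

Assessed value = $1,747,400 × 0.22 = $384,428
Tax = $384,428 × 0.00925 = $3,555.959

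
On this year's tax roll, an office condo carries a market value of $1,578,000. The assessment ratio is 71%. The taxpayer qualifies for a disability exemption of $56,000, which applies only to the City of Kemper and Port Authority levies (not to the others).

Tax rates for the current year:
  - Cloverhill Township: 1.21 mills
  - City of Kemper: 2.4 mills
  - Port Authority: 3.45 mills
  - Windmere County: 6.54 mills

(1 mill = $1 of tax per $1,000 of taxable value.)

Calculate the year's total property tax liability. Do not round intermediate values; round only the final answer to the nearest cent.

$14,909.57

Assessed value = $1,578,000 × 0.71 = $1,120,380
Cloverhill Township: $1,120,380 × 0.00121 = $1,355.6598
City of Kemper: ($1,120,380 − $56,000) × 0.0024 = $1,064,380 × 0.0024 = $2,554.512
Port Authority: ($1,120,380 − $56,000) × 0.00345 = $1,064,380 × 0.00345 = $3,672.111
Windmere County: $1,120,380 × 0.00654 = $7,327.2852
Total = $14,909.568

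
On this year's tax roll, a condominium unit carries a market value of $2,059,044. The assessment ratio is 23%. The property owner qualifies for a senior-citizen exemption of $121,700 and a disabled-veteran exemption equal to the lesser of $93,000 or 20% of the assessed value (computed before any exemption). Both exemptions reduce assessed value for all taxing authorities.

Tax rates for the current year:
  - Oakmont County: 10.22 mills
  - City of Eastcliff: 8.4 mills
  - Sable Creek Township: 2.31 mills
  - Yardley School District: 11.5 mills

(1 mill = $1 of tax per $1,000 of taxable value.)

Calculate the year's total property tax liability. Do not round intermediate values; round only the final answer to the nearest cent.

$8,395.48

Assessed value = $2,059,044 × 0.23 = $473,580.12
Disabled-veteran exemption = min($93,000, 20% × $473,580.12) = min($93,000, $94,716.024) = $93,000 (dollar cap binds)
Taxable value = $473,580.12 − $121,700 − $93,000 = $258,880.12
Oakmont County: $258,880.12 × 0.01022 = $2,645.7548264
City of Eastcliff: $258,880.12 × 0.0084 = $2,174.593008
Sable Creek Township: $258,880.12 × 0.00231 = $598.0130772
Yardley School District: $258,880.12 × 0.0115 = $2,977.12138
Total = $8,395.4822916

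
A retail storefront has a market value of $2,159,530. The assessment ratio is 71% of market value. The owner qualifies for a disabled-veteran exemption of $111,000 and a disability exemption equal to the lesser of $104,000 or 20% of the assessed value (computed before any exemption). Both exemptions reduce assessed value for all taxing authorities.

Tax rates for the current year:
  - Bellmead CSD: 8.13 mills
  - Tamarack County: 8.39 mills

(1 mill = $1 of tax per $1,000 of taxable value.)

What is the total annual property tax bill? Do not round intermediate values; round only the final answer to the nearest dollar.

$21,778

Assessed value = $2,159,530 × 0.71 = $1,533,266.3
Disability exemption = min($104,000, 20% × $1,533,266.3) = min($104,000, $306,653.26) = $104,000 (dollar cap binds)
Taxable value = $1,533,266.3 − $111,000 − $104,000 = $1,318,266.3
Bellmead CSD: $1,318,266.3 × 0.00813 = $10,717.505019
Tamarack County: $1,318,266.3 × 0.00839 = $11,060.254257
Total = $21,777.759276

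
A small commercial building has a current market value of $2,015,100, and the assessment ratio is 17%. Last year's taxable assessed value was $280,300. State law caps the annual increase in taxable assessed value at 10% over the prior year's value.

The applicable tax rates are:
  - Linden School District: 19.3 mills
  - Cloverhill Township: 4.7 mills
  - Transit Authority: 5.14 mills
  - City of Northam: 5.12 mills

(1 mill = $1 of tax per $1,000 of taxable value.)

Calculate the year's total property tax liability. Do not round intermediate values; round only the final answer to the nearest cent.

$10,563.39

Uncapped assessed value = $2,015,100 × 0.17 = $342,567
Cap limit = $280,300 × 1.1 = $308,330
Taxable assessed value = min($342,567, $308,330) = $308,330 (cap binds)
Linden School District: $308,330 × 0.0193 = $5,950.769
Cloverhill Township: $308,330 × 0.0047 = $1,449.151
Transit Authority: $308,330 × 0.00514 = $1,584.8162
City of Northam: $308,330 × 0.00512 = $1,578.6496
Total = $10,563.3858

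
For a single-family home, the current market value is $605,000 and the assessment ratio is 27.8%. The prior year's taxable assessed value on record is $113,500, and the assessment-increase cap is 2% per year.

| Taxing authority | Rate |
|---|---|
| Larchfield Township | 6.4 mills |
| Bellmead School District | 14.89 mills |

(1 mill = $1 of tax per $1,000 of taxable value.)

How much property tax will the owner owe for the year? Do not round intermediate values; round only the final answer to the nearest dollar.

$2,465

Uncapped assessed value = $605,000 × 0.278 = $168,190
Cap limit = $113,500 × 1.02 = $115,770
Taxable assessed value = min($168,190, $115,770) = $115,770 (cap binds)
Larchfield Township: $115,770 × 0.0064 = $740.928
Bellmead School District: $115,770 × 0.01489 = $1,723.8153
Total = $2,464.7433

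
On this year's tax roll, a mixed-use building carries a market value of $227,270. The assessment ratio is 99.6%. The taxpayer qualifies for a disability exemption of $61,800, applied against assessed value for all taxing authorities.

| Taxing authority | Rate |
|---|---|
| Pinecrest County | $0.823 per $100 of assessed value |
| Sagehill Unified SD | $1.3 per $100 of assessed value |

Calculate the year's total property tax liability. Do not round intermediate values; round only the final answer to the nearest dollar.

$3,494

Assessed value = $227,270 × 0.996 = $226,360.92
Taxable value = $226,360.92 − $61,800 = $164,560.92
Pinecrest County: $164,560.92 × 0.00823 = $1,354.3363716
Sagehill Unified SD: $164,560.92 × 0.013 = $2,139.29196
Total = $1,354.3363716 + $2,139.29196 = $3,493.6283316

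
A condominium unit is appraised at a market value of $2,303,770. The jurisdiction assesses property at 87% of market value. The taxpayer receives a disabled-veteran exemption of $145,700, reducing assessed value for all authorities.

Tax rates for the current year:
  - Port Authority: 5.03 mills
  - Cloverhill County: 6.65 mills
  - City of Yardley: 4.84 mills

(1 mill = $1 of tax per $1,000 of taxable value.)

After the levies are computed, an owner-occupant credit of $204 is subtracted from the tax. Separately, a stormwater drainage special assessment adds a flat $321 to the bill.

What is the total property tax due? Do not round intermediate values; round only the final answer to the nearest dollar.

Assessed value = $2,303,770 × 0.87 = $2,004,279.9
Taxable value = $2,004,279.9 − $145,700 = $1,858,579.9
Port Authority: $1,858,579.9 × 0.00503 = $9,348.656897
Cloverhill County: $1,858,579.9 × 0.00665 = $12,359.556335
City of Yardley: $1,858,579.9 × 0.00484 = $8,995.526716
Levies subtotal = $30,703.739948
After credit = $30,703.739948 − $204 = $30,499.739948
Total = $30,499.739948 + $321 = $30,820.739948

$30,821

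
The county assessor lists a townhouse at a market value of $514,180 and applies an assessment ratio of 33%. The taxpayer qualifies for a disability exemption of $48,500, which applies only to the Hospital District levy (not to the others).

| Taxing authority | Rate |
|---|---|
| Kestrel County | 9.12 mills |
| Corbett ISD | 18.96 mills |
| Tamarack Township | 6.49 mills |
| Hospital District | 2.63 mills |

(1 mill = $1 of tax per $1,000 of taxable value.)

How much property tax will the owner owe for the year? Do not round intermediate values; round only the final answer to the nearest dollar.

$6,185

Assessed value = $514,180 × 0.33 = $169,679.4
Kestrel County: $169,679.4 × 0.00912 = $1,547.476128
Corbett ISD: $169,679.4 × 0.01896 = $3,217.121424
Tamarack Township: $169,679.4 × 0.00649 = $1,101.219306
Hospital District: ($169,679.4 − $48,500) × 0.00263 = $121,179.4 × 0.00263 = $318.701822
Total = $6,184.51868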